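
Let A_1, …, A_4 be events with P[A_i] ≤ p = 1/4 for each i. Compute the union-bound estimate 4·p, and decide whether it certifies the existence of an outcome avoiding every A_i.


Union bound: P[∪_{i=1}^{4} A_i] ≤ Σ_i P[A_i] ≤ 4·p = 4·(1/4) = 1.
Numerically: 1 ≈ 1.0000000.
Is 1 < 1? NO.
Since the bound 1 is ≥ 1, the union bound is uninformative here; it does NOT by itself certify existence.

4·p = 1 ≈ 1.0000000; existence NOT certified by the union bound.


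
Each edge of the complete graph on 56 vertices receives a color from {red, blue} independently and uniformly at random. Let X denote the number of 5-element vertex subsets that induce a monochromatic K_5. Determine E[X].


Let X = Σ_S X_S over the C(56, 5) = 3819816 subsets S of size 5, where X_S = 1 if the K_5 on S is monochromatic.
For a fixed S, the K_5 on S has C(5, 2) = 10 edges. P[all 10 edges red] = (1/2)^10, and likewise for blue, so P[monochromatic] = 2·(1/2)^10 = 2^{1 − 10} = 1/512.
By linearity: E[X] = C(56, 5) · 2^{1 − 10} = 3819816 · 1/512 = 477477/64.
Numerically: E[X] ≈ 7460.578.

E[X] = C(56,5)·2^(1−C(5,2)) = 477477/64 ≈ 7460.578.


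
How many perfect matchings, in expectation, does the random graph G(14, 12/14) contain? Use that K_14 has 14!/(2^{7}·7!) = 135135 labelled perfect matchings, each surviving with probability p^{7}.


K_14 has 14!/(2^{7}·7!) = 135135 labelled perfect matchings.
For each such perfect matching H, let X_H = 1 if all 7 edges of H are present in G. Then P[X_H = 1] = p^{7} = (6/7)^{7} = 279936/823543.
Summing the indicators: E[X] = Σ_H E[X_H] = 135135 · p^{7} = 135135 · 279936/823543 = 5404164480/117649.
Numerically: E[X] ≈ 4.593e+04.

E[X] = 135135 · (6/7)^{7} = 5404164480/117649 ≈ 4.593e+04.


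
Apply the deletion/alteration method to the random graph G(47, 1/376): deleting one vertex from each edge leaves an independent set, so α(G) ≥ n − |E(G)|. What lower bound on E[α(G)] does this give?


E[|E(G)|] = C(47, 2)·p = 1081 · (1/376) = 23/8.
E[α(G)] ≥ n − E[|E(G)|] = 47 − 23/8 = 353/8.
Numerically: ≈ 44.1250.
(This is only a lower bound; the true E[α(G)] may be larger.)

E[α(G)] ≥ 353/8 ≈ 44.1250.


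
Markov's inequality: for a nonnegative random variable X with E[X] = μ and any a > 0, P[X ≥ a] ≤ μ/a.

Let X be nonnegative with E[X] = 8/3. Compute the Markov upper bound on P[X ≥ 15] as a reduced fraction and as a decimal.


μ = E[X] = 8/3, a = 15.
Markov: P[X ≥ 15] ≤ μ/a = (8/3)/15 = 8/45.
Numerically: ≈ 0.177778.
(Since a = 15 > μ = 2.666667, the bound 8/45 is < 1 and informative.)

P[X ≥ 15] ≤ 8/45 ≈ 0.177778.


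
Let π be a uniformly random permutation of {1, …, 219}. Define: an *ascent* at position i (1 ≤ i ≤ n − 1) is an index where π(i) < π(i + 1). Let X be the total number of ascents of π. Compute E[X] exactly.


Write X = Σ X_I over i = 1, …, 218, with X_I the indicator of one ascent.
There are 218 indicators.
For each fixed i, the pair (π(i), π(i+1)) is a uniformly random ordered pair of distinct values from {1, …, 219}; by symmetry P[π(i) < π(i+1)] = 1/2.
By linearity: E[X] = 218 · (1/2) = (219 − 1) · (1/2) = 109 ≈ 109.00000.

E[X] = 109 = 109.00000.


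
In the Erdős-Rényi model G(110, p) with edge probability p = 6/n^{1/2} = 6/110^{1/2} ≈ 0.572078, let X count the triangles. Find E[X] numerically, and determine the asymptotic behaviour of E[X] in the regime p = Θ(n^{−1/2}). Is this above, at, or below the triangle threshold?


Number of potential triangles: C(110, 3) = 215820.
Each occurs with probability p³ ≈ (0.572078)³ ≈ 1.87225381e-01.
By linearity: E[X] = C(110, 3)·p³ ≈ 215820 · 1.87225381e-01 ≈ 40406.981762.
Since α = 1/2 < 1, p = c/n^{1/2} ≫ 1/n is above the triangle threshold p ~ 1/n. Asymptotically E[X] ~ (c³/6)·n^{3(1−α)} = (6³/6)·n^{1.5} → ∞; triangles are abundant w.h.p.

E[X] ≈ 40406.981762; in regime p = Θ(1/n^{1/2}) E[X] diverges (above the triangle threshold p ~ 1/n).


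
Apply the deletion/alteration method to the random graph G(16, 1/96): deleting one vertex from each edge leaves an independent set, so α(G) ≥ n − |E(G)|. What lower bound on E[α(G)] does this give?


E[|E(G)|] = C(16, 2)·p = 120 · (1/96) = 5/4.
E[α(G)] ≥ n − E[|E(G)|] = 16 − 5/4 = 59/4.
Numerically: ≈ 14.7500.
(This is only a lower bound; the true E[α(G)] may be larger.)

E[α(G)] ≥ 59/4 ≈ 14.7500.


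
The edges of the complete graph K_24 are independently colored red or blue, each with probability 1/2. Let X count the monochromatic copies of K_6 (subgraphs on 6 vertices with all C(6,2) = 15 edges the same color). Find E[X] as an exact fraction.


Let X = Σ_S X_S over the C(24, 6) = 134596 subsets S of size 6, where X_S = 1 if the K_6 on S is monochromatic.
For a fixed S, the K_6 on S has C(6, 2) = 15 edges. P[all 15 edges red] = (1/2)^15, and likewise for blue, so P[monochromatic] = 2·(1/2)^15 = 2^{1 − 15} = 1/16384.
Summing: E[X] = C(24, 6) · 2^{1 − 15} = 134596 · 1/16384 = 33649/4096.
Numerically: E[X] ≈ 8.215088.

E[X] = C(24,6)·2^(1−C(6,2)) = 33649/4096 ≈ 8.215088.


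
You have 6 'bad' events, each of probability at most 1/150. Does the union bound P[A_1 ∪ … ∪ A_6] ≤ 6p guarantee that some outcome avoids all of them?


Union bound: P[∪_{i=1}^{6} A_i] ≤ Σ_i P[A_i] ≤ 6·p = 6·(1/150) = 1/25.
Numerically: 1/25 ≈ 0.0400.
Is 1/25 < 1? YES.
Since P[∪ A_i] ≤ 1/25 < 1, the complement has P[∩ A_i^c] ≥ 1 − 1/25 = 24/25 > 0, so some outcome avoids every A_i.

6·p = 1/25 ≈ 0.0400; existence CERTIFIED by the union bound.


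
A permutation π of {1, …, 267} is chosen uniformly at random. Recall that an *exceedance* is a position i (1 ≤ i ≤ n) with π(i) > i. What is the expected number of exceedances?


Write X = Σ_{i=1}^{267} X_i, where X_i = 1_{π(i) > i}.
For each fixed i, π(i) is uniform over {1, …, 267} (marginal of a uniform permutation), so P[π(i) > i] = (n − i)/n. Summing: Σ_{i=1}^{267} (n − i)/n = (0 + 1 + … + 266)/267 = 267(267 − 1)/(2·267) = (267 − 1)/2.
Hence E[X] = Σ_{i=1}^{267} (267 − i)/267 = 133 ≈ 133.00000.

E[X] = 133 = 133.00000.


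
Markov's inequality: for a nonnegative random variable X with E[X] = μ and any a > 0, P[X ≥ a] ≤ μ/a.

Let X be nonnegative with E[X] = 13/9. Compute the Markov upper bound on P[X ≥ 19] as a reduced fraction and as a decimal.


μ = E[X] = 13/9, a = 19.
Markov: P[X ≥ 19] ≤ μ/a = (13/9)/19 = 13/171.
Numerically: ≈ 0.0760.
(Since a = 19 > μ = 1.4444, the bound 13/171 is < 1 and informative.)

P[X ≥ 19] ≤ 13/171 ≈ 0.0760.


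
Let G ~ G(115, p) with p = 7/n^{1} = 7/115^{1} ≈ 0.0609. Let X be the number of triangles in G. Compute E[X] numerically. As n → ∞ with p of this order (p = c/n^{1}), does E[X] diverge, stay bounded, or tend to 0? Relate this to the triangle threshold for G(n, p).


Number of potential triangles: C(115, 3) = 246905.
Each occurs with probability p³ ≈ (0.0609)³ ≈ 2.25528e-04.
By linearity: E[X] = C(115, 3)·p³ ≈ 246905 · 2.25528e-04 ≈ 55.684.
Here α = 1, so p = 7/n is exactly at the triangle threshold p ~ 1/n. Asymptotically E[X] → c³/6 = 7³/6 = 343/6 ≈ 57.167, a bounded constant. In this regime the triangle count is asymptotically Poisson(c³/6).

E[X] ≈ 55.684; in regime p = Θ(1/n^{1}) E[X] stays bounded (at the triangle threshold p ~ 1/n).


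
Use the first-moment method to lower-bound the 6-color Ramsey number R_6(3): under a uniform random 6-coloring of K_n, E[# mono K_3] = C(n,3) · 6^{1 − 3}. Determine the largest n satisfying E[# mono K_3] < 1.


We need C(n, 3) · 6^{1 − 3} < 1, i.e. C(n, 3) < 6^{3 − 1} = 36.
Check values of n near the boundary:
  n = 5: C(5, 3) = 10; 10 < 36? YES
  n = 6: C(6, 3) = 20; 20 < 36? YES
  n = 7: C(7, 3) = 35; 35 < 36? YES
  n = 8: C(8, 3) = 56; 56 < 36? NO
  n = 9: C(9, 3) = 84; 84 < 36? NO
  n = 10: C(10, 3) = 120; 120 < 36? NO
The largest n with C(n, 3) < 36 is n = 7 (where E[X] = 35/36 ≈ 0.972222). Hence R_6(3) > 7, i.e. R_6(3) ≥ 8.

Largest n = 7; hence R_6(3) > 7.


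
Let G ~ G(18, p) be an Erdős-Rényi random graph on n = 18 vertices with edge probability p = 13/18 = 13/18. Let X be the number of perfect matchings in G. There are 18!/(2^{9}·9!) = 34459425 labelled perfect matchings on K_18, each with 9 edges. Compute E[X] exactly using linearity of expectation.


K_18 has 18!/(2^{9}·9!) = 34459425 labelled perfect matchings.
For each such perfect matching H, let X_H = 1 if all 9 edges of H are present in G. Then P[X_H = 1] = p^{9} = (13/18)^{9} = 10604499373/198359290368.
By linearity: E[X] = Σ_H E[X_H] = 34459425 · p^{9} = 34459425 · 10604499373/198359290368 = 4511419145758525/2448880128.
Numerically: E[X] ≈ 1.84e+06.

E[X] = 34459425 · (13/18)^{9} = 4511419145758525/2448880128 ≈ 1.84e+06.


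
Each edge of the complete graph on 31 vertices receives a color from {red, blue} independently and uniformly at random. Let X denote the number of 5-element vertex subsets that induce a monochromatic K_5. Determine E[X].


Let X = Σ_S X_S over the C(31, 5) = 169911 subsets S of size 5, where X_S = 1 if the K_5 on S is monochromatic.
For a fixed S, the K_5 on S has C(5, 2) = 10 edges. P[all 10 edges red] = (1/2)^10, and likewise for blue, so P[monochromatic] = 2·(1/2)^10 = 2^{1 − 10} = 1/512.
Summing: E[X] = C(31, 5) · 2^{1 − 10} = 169911 · 1/512 = 169911/512.
Numerically: E[X] ≈ 331.85742.

E[X] = C(31,5)·2^(1−C(5,2)) = 169911/512 ≈ 331.85742.


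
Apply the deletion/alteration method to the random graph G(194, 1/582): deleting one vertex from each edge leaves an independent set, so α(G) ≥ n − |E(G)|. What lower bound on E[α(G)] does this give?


E[|E(G)|] = C(194, 2)·p = 18721 · (1/582) = 193/6.
E[α(G)] ≥ n − E[|E(G)|] = 194 − 193/6 = 971/6.
Numerically: ≈ 161.833333.
(This is only a lower bound; the true E[α(G)] may be larger.)

E[α(G)] ≥ 971/6 ≈ 161.833333.


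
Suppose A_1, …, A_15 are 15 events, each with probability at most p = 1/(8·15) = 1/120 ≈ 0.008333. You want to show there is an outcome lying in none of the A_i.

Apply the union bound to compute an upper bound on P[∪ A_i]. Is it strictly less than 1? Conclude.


Union bound: P[∪_{i=1}^{15} A_i] ≤ Σ_i P[A_i] ≤ 15·p = 15·(1/120) = 1/8.
Numerically: 1/8 ≈ 0.125000.
Is 1/8 < 1? YES.
Since P[∪ A_i] ≤ 1/8 < 1, the complement has P[∩ A_i^c] ≥ 1 − 1/8 = 7/8 > 0, so some outcome avoids every A_i.

15·p = 1/8 ≈ 0.125000; existence CERTIFIED by the union bound.


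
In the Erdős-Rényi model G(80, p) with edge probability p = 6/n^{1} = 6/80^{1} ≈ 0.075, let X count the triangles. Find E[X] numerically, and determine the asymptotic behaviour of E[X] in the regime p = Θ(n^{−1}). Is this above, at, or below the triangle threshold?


Number of potential triangles: C(80, 3) = 82160.
Each occurs with probability p³ ≈ (0.075)³ ≈ 4.218750e-04.
By linearity: E[X] = C(80, 3)·p³ ≈ 82160 · 4.218750e-04 ≈ 34.6612.
Here α = 1, so p = 6/n is exactly at the triangle threshold p ~ 1/n. Asymptotically E[X] → c³/6 = 6³/6 = 36 ≈ 36.0000, a bounded constant. In this regime the triangle count is asymptotically Poisson(c³/6).

E[X] ≈ 34.6612; in regime p = Θ(1/n^{1}) E[X] stays bounded (at the triangle threshold p ~ 1/n).


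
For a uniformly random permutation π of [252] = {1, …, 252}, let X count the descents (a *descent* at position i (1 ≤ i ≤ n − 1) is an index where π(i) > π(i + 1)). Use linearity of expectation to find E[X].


Write X = Σ X_I over i = 1, …, 251, with X_I the indicator of one descent.
There are 251 indicators.
For each fixed i, the pair (π(i), π(i+1)) is a uniformly random ordered pair of distinct values from {1, …, 252}; by symmetry P[π(i) > π(i+1)] = 1/2.
By linearity: E[X] = 251 · (1/2) = (252 − 1) · (1/2) = 251/2 ≈ 125.50000.

E[X] = 251/2 = 125.50000.


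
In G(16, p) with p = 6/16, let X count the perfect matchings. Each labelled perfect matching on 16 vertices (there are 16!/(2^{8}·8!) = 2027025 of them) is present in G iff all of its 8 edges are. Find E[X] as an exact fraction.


K_16 has 16!/(2^{8}·8!) = 2027025 labelled perfect matchings.
For each such perfect matching H, let X_H = 1 if all 8 edges of H are present in G. Then P[X_H = 1] = p^{8} = (3/8)^{8} = 6561/16777216.
By linearity of expectation: E[X] = Σ_H E[X_H] = 2027025 · p^{8} = 2027025 · 6561/16777216 = 13299311025/16777216.
Numerically: E[X] ≈ 793.

E[X] = 2027025 · (3/8)^{8} = 13299311025/16777216 ≈ 793.


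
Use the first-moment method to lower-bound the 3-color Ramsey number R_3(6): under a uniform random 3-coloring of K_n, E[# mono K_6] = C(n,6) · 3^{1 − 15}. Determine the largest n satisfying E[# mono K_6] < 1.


We need C(n, 6) · 3^{1 − 15} < 1, i.e. C(n, 6) < 3^{15 − 1} = 4782969.
Check values of n near the boundary:
  n = 38: C(38, 6) = 2760681; 2760681 < 4782969? YES
  n = 39: C(39, 6) = 3262623; 3262623 < 4782969? YES
  n = 40: C(40, 6) = 3838380; 3838380 < 4782969? YES
  n = 41: C(41, 6) = 4496388; 4496388 < 4782969? YES
  n = 42: C(42, 6) = 5245786; 5245786 < 4782969? NO
The largest n with C(n, 6) < 4782969 is n = 41 (where E[X] = 1498796/1594323 ≈ 0.940083). Hence R_3(6) > 41, i.e. R_3(6) ≥ 42.

Largest n = 41; hence R_3(6) > 41.


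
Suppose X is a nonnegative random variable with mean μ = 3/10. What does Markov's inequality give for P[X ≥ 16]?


μ = E[X] = 3/10, a = 16.
Markov: P[X ≥ 16] ≤ μ/a = (3/10)/16 = 3/160.
Numerically: ≈ 0.018750.
(Since a = 16 > μ = 0.300000, the bound 3/160 is < 1 and informative.)

P[X ≥ 16] ≤ 3/160 ≈ 0.018750.


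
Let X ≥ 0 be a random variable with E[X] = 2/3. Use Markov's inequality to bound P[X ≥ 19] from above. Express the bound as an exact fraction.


μ = E[X] = 2/3, a = 19.
Markov: P[X ≥ 19] ≤ μ/a = (2/3)/19 = 2/57.
Numerically: ≈ 0.0351.
(Since a = 19 > μ = 0.6667, the bound 2/57 is < 1 and informative.)

P[X ≥ 19] ≤ 2/57 ≈ 0.0351.


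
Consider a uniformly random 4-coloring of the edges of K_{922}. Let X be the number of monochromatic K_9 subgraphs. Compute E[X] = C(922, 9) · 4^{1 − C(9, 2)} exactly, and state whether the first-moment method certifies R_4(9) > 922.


E[X] = C(922, 9) · 4^{1 − 36} = 1275867683890227543270 · 4^{−35} = 1275867683890227543270/1180591620717411303424.
As a reduced fraction: E[X] = 637933841945113771635/590295810358705651712 ≈ 1.08070.
Is E[X] < 1? NO.
Since E[X] ≥ 1, the first-moment bound is inconclusive at n = 922; it does NOT by itself certify R_4(9) > 922.

E[X] = 637933841945113771635/590295810358705651712 ≈ 1.08070; E[X] ≥ 1; first-moment method inconclusive here.


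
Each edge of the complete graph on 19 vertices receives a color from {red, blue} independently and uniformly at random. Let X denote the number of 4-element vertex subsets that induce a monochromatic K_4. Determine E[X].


Let X = Σ_S X_S over the C(19, 4) = 3876 subsets S of size 4, where X_S = 1 if the K_4 on S is monochromatic.
For a fixed S, the K_4 on S has C(4, 2) = 6 edges. P[all 6 edges red] = (1/2)^6, and likewise for blue, so P[monochromatic] = 2·(1/2)^6 = 2^{1 − 6} = 1/32.
Summing: E[X] = C(19, 4) · 2^{1 − 6} = 3876 · 1/32 = 969/8.
Numerically: E[X] ≈ 121.1250.

E[X] = C(19,4)·2^(1−C(4,2)) = 969/8 ≈ 121.1250.


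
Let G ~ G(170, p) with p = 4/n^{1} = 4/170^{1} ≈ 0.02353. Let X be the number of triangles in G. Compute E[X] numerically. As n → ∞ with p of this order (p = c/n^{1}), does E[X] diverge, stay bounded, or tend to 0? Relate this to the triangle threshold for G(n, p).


Number of potential triangles: C(170, 3) = 804440.
Each occurs with probability p³ ≈ (0.02353)³ ≈ 1.302666e-05.
By linearity: E[X] = C(170, 3)·p³ ≈ 804440 · 1.302666e-05 ≈ 10.4792.
Here α = 1, so p = 4/n is exactly at the triangle threshold p ~ 1/n. Asymptotically E[X] → c³/6 = 4³/6 = 32/3 ≈ 10.6667, a bounded constant. In this regime the triangle count is asymptotically Poisson(c³/6).

E[X] ≈ 10.4792; in regime p = Θ(1/n^{1}) E[X] stays bounded (at the triangle threshold p ~ 1/n).


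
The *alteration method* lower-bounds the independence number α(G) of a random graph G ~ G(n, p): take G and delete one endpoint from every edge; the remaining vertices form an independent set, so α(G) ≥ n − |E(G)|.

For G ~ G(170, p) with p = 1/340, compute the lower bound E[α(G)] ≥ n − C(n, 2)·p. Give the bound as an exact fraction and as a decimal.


E[|E(G)|] = C(170, 2)·p = 14365 · (1/340) = 169/4.
E[α(G)] ≥ n − E[|E(G)|] = 170 − 169/4 = 511/4.
Numerically: ≈ 127.75000.
(This is only a lower bound; the true E[α(G)] may be larger.)

E[α(G)] ≥ 511/4 ≈ 127.75000.


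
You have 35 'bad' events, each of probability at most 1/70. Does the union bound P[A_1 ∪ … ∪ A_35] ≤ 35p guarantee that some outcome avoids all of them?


Union bound: P[∪_{i=1}^{35} A_i] ≤ Σ_i P[A_i] ≤ 35·p = 35·(1/70) = 1/2.
Numerically: 1/2 ≈ 0.5000000.
Is 1/2 < 1? YES.
Since P[∪ A_i] ≤ 1/2 < 1, the complement has P[∩ A_i^c] ≥ 1 − 1/2 = 1/2 > 0, so some outcome avoids every A_i.

35·p = 1/2 ≈ 0.5000000; existence CERTIFIED by the union bound.


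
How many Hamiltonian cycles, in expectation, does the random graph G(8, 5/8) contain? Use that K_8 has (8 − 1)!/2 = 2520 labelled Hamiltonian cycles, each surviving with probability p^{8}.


K_8 has (8 − 1)!/2 = 2520 labelled Hamiltonian cycles.
For each such Hamiltonian cycle H, let X_H = 1 if all 8 edges of H are present in G. Then P[X_H = 1] = p^{8} = (5/8)^{8} = 390625/16777216.
Summing the indicators: E[X] = Σ_H E[X_H] = 2520 · p^{8} = 2520 · 390625/16777216 = 123046875/2097152.
Numerically: E[X] ≈ 58.67.

E[X] = 2520 · (5/8)^{8} = 123046875/2097152 ≈ 58.67.


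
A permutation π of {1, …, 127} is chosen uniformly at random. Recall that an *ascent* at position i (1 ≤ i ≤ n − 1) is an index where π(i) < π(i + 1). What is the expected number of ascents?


Write X = Σ X_I over i = 1, …, 126, with X_I the indicator of one ascent.
There are 126 indicators.
For each fixed i, the pair (π(i), π(i+1)) is a uniformly random ordered pair of distinct values from {1, …, 127}; by symmetry P[π(i) < π(i+1)] = 1/2.
By linearity: E[X] = 126 · (1/2) = (127 − 1) · (1/2) = 63 ≈ 63.000.

E[X] = 63 = 63.000.


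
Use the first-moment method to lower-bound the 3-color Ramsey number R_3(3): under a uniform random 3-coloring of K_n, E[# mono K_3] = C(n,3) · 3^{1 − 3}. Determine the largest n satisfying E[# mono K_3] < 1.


We need C(n, 3) · 3^{1 − 3} < 1, i.e. C(n, 3) < 3^{3 − 1} = 9.
Check values of n near the boundary:
  n = 3: C(3, 3) = 1; 1 < 9? YES
  n = 4: C(4, 3) = 4; 4 < 9? YES
  n = 5: C(5, 3) = 10; 10 < 9? NO
The largest n with C(n, 3) < 9 is n = 4 (where E[X] = 4/9 ≈ 0.444). Hence R_3(3) > 4, i.e. R_3(3) ≥ 5.

Largest n = 4; hence R_3(3) > 4.


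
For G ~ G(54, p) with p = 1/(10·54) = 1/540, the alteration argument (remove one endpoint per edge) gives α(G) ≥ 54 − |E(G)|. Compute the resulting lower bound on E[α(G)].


E[|E(G)|] = C(54, 2)·p = 1431 · (1/540) = 53/20.
E[α(G)] ≥ n − E[|E(G)|] = 54 − 53/20 = 1027/20.
Numerically: ≈ 51.35000.
(This is only a lower bound; the true E[α(G)] may be larger.)

E[α(G)] ≥ 1027/20 ≈ 51.35000.


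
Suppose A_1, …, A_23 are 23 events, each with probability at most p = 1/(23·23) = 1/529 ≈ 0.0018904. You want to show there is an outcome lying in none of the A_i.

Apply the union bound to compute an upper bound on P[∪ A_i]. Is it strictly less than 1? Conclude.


Union bound: P[∪_{i=1}^{23} A_i] ≤ Σ_i P[A_i] ≤ 23·p = 23·(1/529) = 1/23.
Numerically: 1/23 ≈ 0.0434783.
Is 1/23 < 1? YES.
Since P[∪ A_i] ≤ 1/23 < 1, the complement has P[∩ A_i^c] ≥ 1 − 1/23 = 22/23 > 0, so some outcome avoids every A_i.

23·p = 1/23 ≈ 0.0434783; existence CERTIFIED by the union bound.


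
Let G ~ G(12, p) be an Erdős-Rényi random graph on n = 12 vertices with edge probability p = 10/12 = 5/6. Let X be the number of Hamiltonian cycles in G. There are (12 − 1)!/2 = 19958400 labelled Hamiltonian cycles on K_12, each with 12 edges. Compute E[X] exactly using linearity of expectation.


K_12 has (12 − 1)!/2 = 19958400 labelled Hamiltonian cycles.
For each such Hamiltonian cycle H, let X_H = 1 if all 12 edges of H are present in G. Then P[X_H = 1] = p^{12} = (5/6)^{12} = 244140625/2176782336.
By linearity of expectation: E[X] = Σ_H E[X_H] = 19958400 · p^{12} = 19958400 · 244140625/2176782336 = 469970703125/209952.
Numerically: E[X] ≈ 2.24e+06.

E[X] = 19958400 · (5/6)^{12} = 469970703125/209952 ≈ 2.24e+06.


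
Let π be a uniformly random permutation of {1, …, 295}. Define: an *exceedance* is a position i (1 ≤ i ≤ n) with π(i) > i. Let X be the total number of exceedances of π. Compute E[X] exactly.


Write X = Σ_{i=1}^{295} X_i, where X_i = 1_{π(i) > i}.
For each fixed i, π(i) is uniform over {1, …, 295} (marginal of a uniform permutation), so P[π(i) > i] = (n − i)/n. Summing: Σ_{i=1}^{295} (n − i)/n = (0 + 1 + … + 294)/295 = 295(295 − 1)/(2·295) = (295 − 1)/2.
Hence E[X] = Σ_{i=1}^{295} (295 − i)/295 = 147 ≈ 147.00000.

E[X] = 147 = 147.00000.


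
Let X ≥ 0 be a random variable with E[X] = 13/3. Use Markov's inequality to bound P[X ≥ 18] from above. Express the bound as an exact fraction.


μ = E[X] = 13/3, a = 18.
Markov: P[X ≥ 18] ≤ μ/a = (13/3)/18 = 13/54.
Numerically: ≈ 0.241.
(Since a = 18 > μ = 4.333, the bound 13/54 is < 1 and informative.)

P[X ≥ 18] ≤ 13/54 ≈ 0.241.


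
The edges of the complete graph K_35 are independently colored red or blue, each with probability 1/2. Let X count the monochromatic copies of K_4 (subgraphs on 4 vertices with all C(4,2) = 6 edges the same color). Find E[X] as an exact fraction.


Let X = Σ_S X_S over the C(35, 4) = 52360 subsets S of size 4, where X_S = 1 if the K_4 on S is monochromatic.
For a fixed S, the K_4 on S has C(4, 2) = 6 edges. P[all 6 edges red] = (1/2)^6, and likewise for blue, so P[monochromatic] = 2·(1/2)^6 = 2^{1 − 6} = 1/32.
By linearity of expectation: E[X] = C(35, 4) · 2^{1 − 6} = 52360 · 1/32 = 6545/4.
Numerically: E[X] ≈ 1636.2500.

E[X] = C(35,4)·2^(1−C(4,2)) = 6545/4 ≈ 1636.2500.


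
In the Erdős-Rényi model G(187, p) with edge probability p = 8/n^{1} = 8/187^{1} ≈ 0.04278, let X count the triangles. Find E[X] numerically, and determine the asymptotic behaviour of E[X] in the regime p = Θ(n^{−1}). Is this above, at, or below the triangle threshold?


Number of potential triangles: C(187, 3) = 1072445.
Each occurs with probability p³ ≈ (0.04278)³ ≈ 7.829700e-05.
By linearity: E[X] = C(187, 3)·p³ ≈ 1072445 · 7.829700e-05 ≈ 83.9692.
Here α = 1, so p = 8/n is exactly at the triangle threshold p ~ 1/n. Asymptotically E[X] → c³/6 = 8³/6 = 256/3 ≈ 85.3333, a bounded constant. In this regime the triangle count is asymptotically Poisson(c³/6).

E[X] ≈ 83.9692; in regime p = Θ(1/n^{1}) E[X] stays bounded (at the triangle threshold p ~ 1/n).


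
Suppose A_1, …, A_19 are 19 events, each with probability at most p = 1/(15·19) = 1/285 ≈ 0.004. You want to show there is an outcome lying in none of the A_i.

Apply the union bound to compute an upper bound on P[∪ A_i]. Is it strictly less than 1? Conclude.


Union bound: P[∪_{i=1}^{19} A_i] ≤ Σ_i P[A_i] ≤ 19·p = 19·(1/285) = 1/15.
Numerically: 1/15 ≈ 0.067.
Is 1/15 < 1? YES.
Since P[∪ A_i] ≤ 1/15 < 1, the complement has P[∩ A_i^c] ≥ 1 − 1/15 = 14/15 > 0, so some outcome avoids every A_i.

19·p = 1/15 ≈ 0.067; existence CERTIFIED by the union bound.


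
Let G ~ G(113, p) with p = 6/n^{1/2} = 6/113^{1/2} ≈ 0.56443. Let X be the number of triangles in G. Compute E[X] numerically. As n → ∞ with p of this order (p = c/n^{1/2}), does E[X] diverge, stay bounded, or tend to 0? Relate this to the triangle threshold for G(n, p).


Number of potential triangles: C(113, 3) = 234136.
Each occurs with probability p³ ≈ (0.56443)³ ≈ 1.7981921e-01.
By linearity: E[X] = C(113, 3)·p³ ≈ 234136 · 1.7981921e-01 ≈ 42102.15061.
Since α = 1/2 < 1, p = c/n^{1/2} ≫ 1/n is above the triangle threshold p ~ 1/n. Asymptotically E[X] ~ (c³/6)·n^{3(1−α)} = (6³/6)·n^{1.5} → ∞; triangles are abundant w.h.p.

E[X] ≈ 42102.15061; in regime p = Θ(1/n^{1/2}) E[X] diverges (above the triangle threshold p ~ 1/n).


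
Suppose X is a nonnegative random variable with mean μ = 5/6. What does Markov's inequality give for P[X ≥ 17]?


μ = E[X] = 5/6, a = 17.
Markov: P[X ≥ 17] ≤ μ/a = (5/6)/17 = 5/102.
Numerically: ≈ 0.049.
(Since a = 17 > μ = 0.833, the bound 5/102 is < 1 and informative.)

P[X ≥ 17] ≤ 5/102 ≈ 0.049.


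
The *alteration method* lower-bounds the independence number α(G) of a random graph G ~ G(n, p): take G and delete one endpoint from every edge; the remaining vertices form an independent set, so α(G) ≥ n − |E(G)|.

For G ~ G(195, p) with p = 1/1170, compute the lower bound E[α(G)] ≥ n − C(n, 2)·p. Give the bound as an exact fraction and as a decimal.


E[|E(G)|] = C(195, 2)·p = 18915 · (1/1170) = 97/6.
E[α(G)] ≥ n − E[|E(G)|] = 195 − 97/6 = 1073/6.
Numerically: ≈ 178.833333.
(This is only a lower bound; the true E[α(G)] may be larger.)

E[α(G)] ≥ 1073/6 ≈ 178.833333.


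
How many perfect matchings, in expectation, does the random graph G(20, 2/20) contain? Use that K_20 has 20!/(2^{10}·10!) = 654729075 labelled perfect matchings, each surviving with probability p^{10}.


K_20 has 20!/(2^{10}·10!) = 654729075 labelled perfect matchings.
For each such perfect matching H, let X_H = 1 if all 10 edges of H are present in G. Then P[X_H = 1] = p^{10} = (1/10)^{10} = 1/10000000000.
Summing the indicators: E[X] = Σ_H E[X_H] = 654729075 · p^{10} = 654729075 · 1/10000000000 = 26189163/400000000.
Numerically: E[X] ≈ 0.0655.

E[X] = 654729075 · (1/10)^{10} = 26189163/400000000 ≈ 0.0655.


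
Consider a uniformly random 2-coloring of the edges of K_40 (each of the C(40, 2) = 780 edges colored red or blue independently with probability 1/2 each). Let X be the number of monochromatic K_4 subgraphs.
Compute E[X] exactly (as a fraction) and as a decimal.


Let X = Σ_S X_S over the C(40, 4) = 91390 subsets S of size 4, where X_S = 1 if the K_4 on S is monochromatic.
For a fixed S, the K_4 on S has C(4, 2) = 6 edges. P[all 6 edges red] = (1/2)^6, and likewise for blue, so P[monochromatic] = 2·(1/2)^6 = 2^{1 − 6} = 1/32.
By linearity of expectation: E[X] = C(40, 4) · 2^{1 − 6} = 91390 · 1/32 = 45695/16.
Numerically: E[X] ≈ 2855.938.

E[X] = C(40,4)·2^(1−C(4,2)) = 45695/16 ≈ 2855.938.


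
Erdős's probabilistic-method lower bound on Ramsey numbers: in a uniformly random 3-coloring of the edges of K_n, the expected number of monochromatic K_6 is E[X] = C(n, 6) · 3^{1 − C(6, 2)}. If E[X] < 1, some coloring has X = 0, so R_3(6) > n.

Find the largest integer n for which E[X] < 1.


We need C(n, 6) · 3^{1 − 15} < 1, i.e. C(n, 6) < 3^{15 − 1} = 4782969.
Check values of n near the boundary:
  n = 37: C(37, 6) = 2324784; 2324784 < 4782969? YES
  n = 38: C(38, 6) = 2760681; 2760681 < 4782969? YES
  n = 39: C(39, 6) = 3262623; 3262623 < 4782969? YES
  n = 40: C(40, 6) = 3838380; 3838380 < 4782969? YES
  n = 41: C(41, 6) = 4496388; 4496388 < 4782969? YES
  n = 42: C(42, 6) = 5245786; 5245786 < 4782969? NO
  n = 43: C(43, 6) = 6096454; 6096454 < 4782969? NO
  n = 44: C(44, 6) = 7059052; 7059052 < 4782969? NO
The largest n with C(n, 6) < 4782969 is n = 41 (where E[X] = 1498796/1594323 ≈ 0.940). Hence R_3(6) > 41, i.e. R_3(6) ≥ 42.

Largest n = 41; hence R_3(6) > 41.


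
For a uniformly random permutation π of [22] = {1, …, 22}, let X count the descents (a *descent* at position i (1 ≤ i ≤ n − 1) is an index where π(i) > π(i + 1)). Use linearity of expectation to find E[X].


Write X = Σ X_I over i = 1, …, 21, with X_I the indicator of one descent.
There are 21 indicators.
For each fixed i, the pair (π(i), π(i+1)) is a uniformly random ordered pair of distinct values from {1, …, 22}; by symmetry P[π(i) > π(i+1)] = 1/2.
By linearity: E[X] = 21 · (1/2) = (22 − 1) · (1/2) = 21/2 ≈ 10.500000.

E[X] = 21/2 = 10.500000.


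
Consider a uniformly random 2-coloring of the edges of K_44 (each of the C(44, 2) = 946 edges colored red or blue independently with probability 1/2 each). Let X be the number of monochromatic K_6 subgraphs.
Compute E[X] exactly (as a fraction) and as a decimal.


Let X = Σ_S X_S over the C(44, 6) = 7059052 subsets S of size 6, where X_S = 1 if the K_6 on S is monochromatic.
For a fixed S, the K_6 on S has C(6, 2) = 15 edges. P[all 15 edges red] = (1/2)^15, and likewise for blue, so P[monochromatic] = 2·(1/2)^15 = 2^{1 − 15} = 1/16384.
By linearity: E[X] = C(44, 6) · 2^{1 − 15} = 7059052 · 1/16384 = 1764763/4096.
Numerically: E[X] ≈ 430.85034.

E[X] = C(44,6)·2^(1−C(6,2)) = 1764763/4096 ≈ 430.85034.


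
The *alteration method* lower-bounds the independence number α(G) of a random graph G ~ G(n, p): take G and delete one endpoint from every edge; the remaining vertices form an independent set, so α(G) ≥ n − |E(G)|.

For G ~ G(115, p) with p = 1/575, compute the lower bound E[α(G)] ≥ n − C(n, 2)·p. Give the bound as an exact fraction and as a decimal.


E[|E(G)|] = C(115, 2)·p = 6555 · (1/575) = 57/5.
E[α(G)] ≥ n − E[|E(G)|] = 115 − 57/5 = 518/5.
Numerically: ≈ 103.600.
(This is only a lower bound; the true E[α(G)] may be larger.)

E[α(G)] ≥ 518/5 ≈ 103.600.


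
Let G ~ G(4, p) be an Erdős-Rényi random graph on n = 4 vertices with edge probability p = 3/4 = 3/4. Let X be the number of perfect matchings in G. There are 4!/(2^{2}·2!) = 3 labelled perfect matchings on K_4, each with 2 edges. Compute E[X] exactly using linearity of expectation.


K_4 has 4!/(2^{2}·2!) = 3 labelled perfect matchings.
For each such perfect matching H, let X_H = 1 if all 2 edges of H are present in G. Then P[X_H = 1] = p^{2} = (3/4)^{2} = 9/16.
Summing the indicators: E[X] = Σ_H E[X_H] = 3 · p^{2} = 3 · 9/16 = 27/16.
Numerically: E[X] ≈ 1.688.

E[X] = 3 · (3/4)^{2} = 27/16 ≈ 1.688.


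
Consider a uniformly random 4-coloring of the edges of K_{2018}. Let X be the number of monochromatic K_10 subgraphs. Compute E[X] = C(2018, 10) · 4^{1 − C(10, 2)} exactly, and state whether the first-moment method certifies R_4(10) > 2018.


E[X] = C(2018, 10) · 4^{1 − 45} = 301820606687612220663963508 · 4^{−44} = 301820606687612220663963508/309485009821345068724781056.
As a reduced fraction: E[X] = 75455151671903055165990877/77371252455336267181195264 ≈ 0.9752.
Is E[X] < 1? YES.
Since E[X] < 1, there exists a 4-coloring of K_{2018} with no monochromatic K_10; hence R_4(10) > 2018.

E[X] = 75455151671903055165990877/77371252455336267181195264 ≈ 0.9752; E[X] < 1, so R_4(10) > 2018.


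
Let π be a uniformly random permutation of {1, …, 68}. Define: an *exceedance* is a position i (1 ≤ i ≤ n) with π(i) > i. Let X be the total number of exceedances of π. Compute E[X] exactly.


Write X = Σ_{i=1}^{68} X_i, where X_i = 1_{π(i) > i}.
For each fixed i, π(i) is uniform over {1, …, 68} (marginal of a uniform permutation), so P[π(i) > i] = (n − i)/n. Summing: Σ_{i=1}^{68} (n − i)/n = (0 + 1 + … + 67)/68 = 68(68 − 1)/(2·68) = (68 − 1)/2.
Hence E[X] = Σ_{i=1}^{68} (68 − i)/68 = 67/2 ≈ 33.500000.

E[X] = 67/2 = 33.500000.


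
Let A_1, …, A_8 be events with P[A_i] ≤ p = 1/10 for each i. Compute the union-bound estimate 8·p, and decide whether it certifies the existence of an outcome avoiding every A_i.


Union bound: P[∪_{i=1}^{8} A_i] ≤ Σ_i P[A_i] ≤ 8·p = 8·(1/10) = 4/5.
Numerically: 4/5 ≈ 0.8000.
Is 4/5 < 1? YES.
Since P[∪ A_i] ≤ 4/5 < 1, the complement has P[∩ A_i^c] ≥ 1 − 4/5 = 1/5 > 0, so some outcome avoids every A_i.

8·p = 4/5 ≈ 0.8000; existence CERTIFIED by the union bound.


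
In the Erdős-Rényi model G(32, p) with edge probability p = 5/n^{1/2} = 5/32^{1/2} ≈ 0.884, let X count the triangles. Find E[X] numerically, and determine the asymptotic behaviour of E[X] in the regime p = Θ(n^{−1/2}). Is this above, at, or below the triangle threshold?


Number of potential triangles: C(32, 3) = 4960.
Each occurs with probability p³ ≈ (0.884)³ ≈ 6.90534e-01.
By linearity: E[X] = C(32, 3)·p³ ≈ 4960 · 6.90534e-01 ≈ 3425.048.
Since α = 1/2 < 1, p = c/n^{1/2} ≫ 1/n is above the triangle threshold p ~ 1/n. Asymptotically E[X] ~ (c³/6)·n^{3(1−α)} = (5³/6)·n^{1.5} → ∞; triangles are abundant w.h.p.

E[X] ≈ 3425.048; in regime p = Θ(1/n^{1/2}) E[X] diverges (above the triangle threshold p ~ 1/n).


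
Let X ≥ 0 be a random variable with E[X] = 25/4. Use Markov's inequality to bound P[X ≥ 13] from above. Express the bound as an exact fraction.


μ = E[X] = 25/4, a = 13.
Markov: P[X ≥ 13] ≤ μ/a = (25/4)/13 = 25/52.
Numerically: ≈ 0.4808.
(Since a = 13 > μ = 6.2500, the bound 25/52 is < 1 and informative.)

P[X ≥ 13] ≤ 25/52 ≈ 0.4808.


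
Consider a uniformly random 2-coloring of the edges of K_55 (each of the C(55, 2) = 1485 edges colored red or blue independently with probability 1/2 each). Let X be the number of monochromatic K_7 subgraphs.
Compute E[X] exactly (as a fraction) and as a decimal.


Let X = Σ_S X_S over the C(55, 7) = 202927725 subsets S of size 7, where X_S = 1 if the K_7 on S is monochromatic.
For a fixed S, the K_7 on S has C(7, 2) = 21 edges. P[all 21 edges red] = (1/2)^21, and likewise for blue, so P[monochromatic] = 2·(1/2)^21 = 2^{1 − 21} = 1/1048576.
Summing: E[X] = C(55, 7) · 2^{1 − 21} = 202927725 · 1/1048576 = 202927725/1048576.
Numerically: E[X] ≈ 193.526959.

E[X] = C(55,7)·2^(1−C(7,2)) = 202927725/1048576 ≈ 193.526959.


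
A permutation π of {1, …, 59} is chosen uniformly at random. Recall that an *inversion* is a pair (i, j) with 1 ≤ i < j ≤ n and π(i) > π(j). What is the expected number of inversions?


Write X = Σ X_I over the C(59, 2) = 1711 pairs i < j, with X_I the indicator of one inversion.
There are 1711 indicators.
For each fixed pair i < j, the values π(i) and π(j) are two distinct elements of {1, …, 59} in uniformly random order; by symmetry P[π(i) > π(j)] = 1/2.
By linearity: E[X] = 1711 · (1/2) = C(59, 2) · (1/2) = 1711/2 = 1711/2 ≈ 855.500000.

E[X] = 1711/2 = 855.500000.


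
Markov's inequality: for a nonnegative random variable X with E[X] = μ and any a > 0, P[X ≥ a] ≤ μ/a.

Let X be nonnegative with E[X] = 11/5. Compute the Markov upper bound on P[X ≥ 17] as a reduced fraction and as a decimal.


μ = E[X] = 11/5, a = 17.
Markov: P[X ≥ 17] ≤ μ/a = (11/5)/17 = 11/85.
Numerically: ≈ 0.129.
(Since a = 17 > μ = 2.200, the bound 11/85 is < 1 and informative.)

P[X ≥ 17] ≤ 11/85 ≈ 0.129.


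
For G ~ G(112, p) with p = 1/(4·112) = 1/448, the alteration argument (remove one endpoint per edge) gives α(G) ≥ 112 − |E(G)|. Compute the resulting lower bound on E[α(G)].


E[|E(G)|] = C(112, 2)·p = 6216 · (1/448) = 111/8.
E[α(G)] ≥ n − E[|E(G)|] = 112 − 111/8 = 785/8.
Numerically: ≈ 98.1250.
(This is only a lower bound; the true E[α(G)] may be larger.)

E[α(G)] ≥ 785/8 ≈ 98.1250.


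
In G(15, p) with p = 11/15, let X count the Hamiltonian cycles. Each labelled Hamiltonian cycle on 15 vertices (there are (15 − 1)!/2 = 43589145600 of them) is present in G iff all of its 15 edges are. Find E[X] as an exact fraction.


K_15 has (15 − 1)!/2 = 43589145600 labelled Hamiltonian cycles.
For each such Hamiltonian cycle H, let X_H = 1 if all 15 edges of H are present in G. Then P[X_H = 1] = p^{15} = (11/15)^{15} = 4177248169415651/437893890380859375.
By linearity of expectation: E[X] = Σ_H E[X_H] = 43589145600 · p^{15} = 43589145600 · 4177248169415651/437893890380859375 = 29972457393249757754368/72081298828125.
Numerically: E[X] ≈ 4.16e+08.

E[X] = 43589145600 · (11/15)^{15} = 29972457393249757754368/72081298828125 ≈ 4.16e+08.


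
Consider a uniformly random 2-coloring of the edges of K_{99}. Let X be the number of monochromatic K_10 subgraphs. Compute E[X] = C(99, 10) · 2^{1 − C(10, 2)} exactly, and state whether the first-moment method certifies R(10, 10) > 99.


E[X] = C(99, 10) · 2^{1 − 45} = 15579278510796 · 2^{−44} = 15579278510796/17592186044416.
As a reduced fraction: E[X] = 3894819627699/4398046511104 ≈ 0.886.
Is E[X] < 1? YES.
Since E[X] < 1, there exists a 2-coloring of K_{99} with no monochromatic K_10; hence R(10, 10) > 99.

E[X] = 3894819627699/4398046511104 ≈ 0.886; E[X] < 1, so R(10, 10) > 99.


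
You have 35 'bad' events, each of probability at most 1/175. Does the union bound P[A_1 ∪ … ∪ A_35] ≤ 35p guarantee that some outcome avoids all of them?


Union bound: P[∪_{i=1}^{35} A_i] ≤ Σ_i P[A_i] ≤ 35·p = 35·(1/175) = 1/5.
Numerically: 1/5 ≈ 0.2000.
Is 1/5 < 1? YES.
Since P[∪ A_i] ≤ 1/5 < 1, the complement has P[∩ A_i^c] ≥ 1 − 1/5 = 4/5 > 0, so some outcome avoids every A_i.

35·p = 1/5 ≈ 0.2000; existence CERTIFIED by the union bound.


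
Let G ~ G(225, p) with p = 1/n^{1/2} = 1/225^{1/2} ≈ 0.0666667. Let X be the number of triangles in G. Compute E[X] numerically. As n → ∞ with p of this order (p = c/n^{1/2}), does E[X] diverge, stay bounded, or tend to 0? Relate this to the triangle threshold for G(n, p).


Number of potential triangles: C(225, 3) = 1873200.
Each occurs with probability p³ ≈ (0.0666667)³ ≈ 2.96296296e-04.
By linearity: E[X] = C(225, 3)·p³ ≈ 1873200 · 2.96296296e-04 ≈ 555.022222.
Since α = 1/2 < 1, p = c/n^{1/2} ≫ 1/n is above the triangle threshold p ~ 1/n. Asymptotically E[X] ~ (c³/6)·n^{3(1−α)} = (1³/6)·n^{1.5} → ∞; triangles are abundant w.h.p.

E[X] ≈ 555.022222; in regime p = Θ(1/n^{1/2}) E[X] diverges (above the triangle threshold p ~ 1/n).


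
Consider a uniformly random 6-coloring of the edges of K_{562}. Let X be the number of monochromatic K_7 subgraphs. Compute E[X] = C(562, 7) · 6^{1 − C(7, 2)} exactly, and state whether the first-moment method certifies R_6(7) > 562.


E[X] = C(562, 7) · 6^{1 − 21} = 3384017972944752 · 6^{−20} = 3384017972944752/3656158440062976.
As a reduced fraction: E[X] = 70500374436349/76169967501312 ≈ 0.926.
Is E[X] < 1? YES.
Since E[X] < 1, there exists a 6-coloring of K_{562} with no monochromatic K_7; hence R_6(7) > 562.

E[X] = 70500374436349/76169967501312 ≈ 0.926; E[X] < 1, so R_6(7) > 562.


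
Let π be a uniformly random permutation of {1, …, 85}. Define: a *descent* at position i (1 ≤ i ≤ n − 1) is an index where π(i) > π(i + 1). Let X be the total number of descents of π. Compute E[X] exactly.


Write X = Σ X_I over i = 1, …, 84, with X_I the indicator of one descent.
There are 84 indicators.
For each fixed i, the pair (π(i), π(i+1)) is a uniformly random ordered pair of distinct values from {1, …, 85}; by symmetry P[π(i) > π(i+1)] = 1/2.
By linearity: E[X] = 84 · (1/2) = (85 − 1) · (1/2) = 42 ≈ 42.000000.

E[X] = 42 = 42.000000.


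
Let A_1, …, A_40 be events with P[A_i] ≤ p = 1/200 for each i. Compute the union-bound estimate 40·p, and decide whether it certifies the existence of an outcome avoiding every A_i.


Union bound: P[∪_{i=1}^{40} A_i] ≤ Σ_i P[A_i] ≤ 40·p = 40·(1/200) = 1/5.
Numerically: 1/5 ≈ 0.2000.
Is 1/5 < 1? YES.
Since P[∪ A_i] ≤ 1/5 < 1, the complement has P[∩ A_i^c] ≥ 1 − 1/5 = 4/5 > 0, so some outcome avoids every A_i.

40·p = 1/5 ≈ 0.2000; existence CERTIFIED by the union bound.


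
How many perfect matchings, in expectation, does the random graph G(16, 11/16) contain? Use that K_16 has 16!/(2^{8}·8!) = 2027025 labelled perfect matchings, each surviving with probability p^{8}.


K_16 has 16!/(2^{8}·8!) = 2027025 labelled perfect matchings.
For each such perfect matching H, let X_H = 1 if all 8 edges of H are present in G. Then P[X_H = 1] = p^{8} = (11/16)^{8} = 214358881/4294967296.
By linearity: E[X] = Σ_H E[X_H] = 2027025 · p^{8} = 2027025 · 214358881/4294967296 = 434510810759025/4294967296.
Numerically: E[X] ≈ 1.012e+05.

E[X] = 2027025 · (11/16)^{8} = 434510810759025/4294967296 ≈ 1.012e+05.
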